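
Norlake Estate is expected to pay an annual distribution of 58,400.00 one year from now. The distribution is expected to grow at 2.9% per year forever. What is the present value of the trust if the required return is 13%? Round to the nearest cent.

578217.82

Growing perpetuity: P = D₁ / (r − g) = 58,400.0000 / (0.13 − 0.029) = 578,217.82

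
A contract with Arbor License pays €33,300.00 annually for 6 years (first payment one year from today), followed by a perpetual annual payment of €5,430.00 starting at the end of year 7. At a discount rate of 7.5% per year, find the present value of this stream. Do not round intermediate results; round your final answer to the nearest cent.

PV of 6-year annuity: €33,300.00 × [1 − (1+0.075)^−6] / 0.075 = 156305.08580
Perpetuity value at year 6: €5,430.00 / 0.075 = 72400.00000
PV of perpetuity: 72400.00000 / (1+0.075)^6 = 46912.41394
Total PV = 156305.08580 + 46912.41394 = 203217.49974

€203217.50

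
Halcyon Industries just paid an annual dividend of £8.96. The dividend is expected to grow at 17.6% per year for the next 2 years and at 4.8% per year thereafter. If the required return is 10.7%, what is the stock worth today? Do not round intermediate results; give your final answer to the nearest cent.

D_1 = 10.53696
D_2 = 12.39146
Terminal value at year 2: TV = D_2×(1+g_2)/(r−g_2) = 12.98626/0.059 = 220.10602
P_0 = D_1/(1+r)^1 + D_2/(1+r)^2 + TV/(1+r)^2
    = 9.51848 + 10.11178 + 179.61255 = 199.24281

£199.24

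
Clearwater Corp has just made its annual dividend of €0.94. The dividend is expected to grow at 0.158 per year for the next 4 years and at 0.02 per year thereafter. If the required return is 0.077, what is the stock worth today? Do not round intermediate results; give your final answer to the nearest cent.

€27.00

D_1 = 1.08852
D_2 = 1.26051
D_3 = 1.45967
D_4 = 1.69029
Terminal value at year 4: TV = D_4×(1+g_2)/(r−g_2) = 1.72410/0.057 = 30.24736
P_0 = D_1/(1+r)^1 + D_2/(1+r)^2 + D_3/(1+r)^3 + D_4/(1+r)^4 + TV/(1+r)^4
    = 1.01070 + 1.08671 + 1.16844 + 1.25632 + 22.48146 = 27.00363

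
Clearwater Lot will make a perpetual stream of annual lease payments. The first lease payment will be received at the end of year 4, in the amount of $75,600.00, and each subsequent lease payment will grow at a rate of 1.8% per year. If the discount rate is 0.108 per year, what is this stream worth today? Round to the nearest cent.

$617532.76

Value at end of year 3: C₁ / (r − g) = $75,600.00 / (0.108 − 0.018) = $840,000.0000
Discount to today: PV = $840,000.0000 / (1 + 0.108)^3 = $840,000.0000 / 1.360252 = $617,532.76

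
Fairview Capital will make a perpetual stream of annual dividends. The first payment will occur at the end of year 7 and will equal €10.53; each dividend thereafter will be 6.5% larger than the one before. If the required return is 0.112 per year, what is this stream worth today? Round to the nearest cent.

€118.50

Value at end of year 6: C₁ / (r − g) = €10.53 / (0.112 − 0.065) = €224.0426
Discount to today: PV = €224.0426 / (1 + 0.112)^6 = €224.0426 / 1.890727 = €118.50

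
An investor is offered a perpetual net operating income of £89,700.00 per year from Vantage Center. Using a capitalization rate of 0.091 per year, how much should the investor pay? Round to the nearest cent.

£985714.29

Level perpetuity: PV = C / r = £89,700.00 / 0.091 = £985,714.29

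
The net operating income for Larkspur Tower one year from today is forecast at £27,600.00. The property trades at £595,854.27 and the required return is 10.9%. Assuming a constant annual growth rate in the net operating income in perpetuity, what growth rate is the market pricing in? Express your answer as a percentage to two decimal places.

6.27%

P = D₁/(r−g) ⇒ g = r − D₁/P = 0.109 − £27,600.00/£595,854.27 = 0.062680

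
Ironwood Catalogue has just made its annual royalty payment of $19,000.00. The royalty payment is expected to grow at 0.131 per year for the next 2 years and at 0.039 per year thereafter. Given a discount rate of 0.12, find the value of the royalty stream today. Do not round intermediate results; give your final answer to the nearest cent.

$287088.49

D_1 = 21489.00000
D_2 = 24304.05900
Terminal value at year 2: TV = D_2×(1+g_2)/(r−g_2) = 25251.91730/0.081 = 311752.06544
P_0 = D_1/(1+r)^1 + D_2/(1+r)^2 + TV/(1+r)^2
    = 19186.60714 + 19375.04703 + 248526.83789 = 287088.49206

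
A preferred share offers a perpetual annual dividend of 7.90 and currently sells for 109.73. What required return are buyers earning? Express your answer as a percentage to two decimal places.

P = C/r ⇒ r = C/P = 7.90/109.73 = 0.071995

7.20%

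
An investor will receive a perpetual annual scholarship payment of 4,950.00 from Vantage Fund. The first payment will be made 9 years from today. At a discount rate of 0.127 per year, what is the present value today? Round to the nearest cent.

14976.49

Value at end of year 8: C / r = 4,950.00 / 0.127 = 38,976.3780
Discount to today: PV = 38,976.3780 / (1 + 0.127)^8 = 38,976.3780 / 2.602504 = 14,976.49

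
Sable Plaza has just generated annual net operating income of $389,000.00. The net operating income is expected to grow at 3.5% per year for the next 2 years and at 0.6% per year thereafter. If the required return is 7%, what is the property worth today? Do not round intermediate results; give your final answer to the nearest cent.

D_1 = 402615.00000
D_2 = 416706.52500
Terminal value at year 2: TV = D_2×(1+g_2)/(r−g_2) = 419206.76415/0.064 = 6550105.68984
P_0 = D_1/(1+r)^1 + D_2/(1+r)^2 + TV/(1+r)^2
    = 376275.70093 + 363967.61726 + 5721115.98379 = 6461359.30199

$6461359.30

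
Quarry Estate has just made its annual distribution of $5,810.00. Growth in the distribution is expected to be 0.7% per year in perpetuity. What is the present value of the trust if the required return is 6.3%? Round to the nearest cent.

D₁ = D₀ × (1 + g) = $5,810.00 × 1.007 = $5,850.6700
Growing perpetuity: P = D₁ / (r − g) = $5,850.6700 / (0.063 − 0.007) = $104,476.25

$104476.25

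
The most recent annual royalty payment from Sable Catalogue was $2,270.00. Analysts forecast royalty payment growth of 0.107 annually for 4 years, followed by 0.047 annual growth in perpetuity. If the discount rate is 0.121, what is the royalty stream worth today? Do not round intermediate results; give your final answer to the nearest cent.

$39342.82

D_1 = 2512.89000
D_2 = 2781.76923
D_3 = 3079.41854
D_4 = 3408.91632
Terminal value at year 4: TV = D_4×(1+g_2)/(r−g_2) = 3569.13539/0.074 = 48231.55930
P_0 = D_1/(1+r)^1 + D_2/(1+r)^2 + D_3/(1+r)^3 + D_4/(1+r)^4 + TV/(1+r)^4
    = 2241.65031 + 2213.65468 + 2186.00868 + 2158.70795 + 30542.80028 = 39342.82190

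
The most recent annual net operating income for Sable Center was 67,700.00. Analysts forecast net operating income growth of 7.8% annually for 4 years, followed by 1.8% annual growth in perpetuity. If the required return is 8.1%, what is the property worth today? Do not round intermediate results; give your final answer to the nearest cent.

1350779.17

D_1 = 72980.60000
D_2 = 78673.08680
D_3 = 84809.58757
D_4 = 91424.73540
Terminal value at year 4: TV = D_4×(1+g_2)/(r−g_2) = 93070.38064/0.063 = 1477307.62918
P_0 = D_1/(1+r)^1 + D_2/(1+r)^2 + D_3/(1+r)^3 + D_4/(1+r)^4 + TV/(1+r)^4
    = 67512.11841 + 67324.75823 + 67137.91801 + 66951.59631 + 1081852.77854 = 1350779.16951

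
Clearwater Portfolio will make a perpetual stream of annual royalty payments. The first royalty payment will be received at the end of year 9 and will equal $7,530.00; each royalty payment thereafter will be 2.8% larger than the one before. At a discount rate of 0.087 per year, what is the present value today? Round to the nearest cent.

Value at end of year 8: C₁ / (r − g) = $7,530.00 / (0.087 − 0.028) = $127,627.1186
Discount to today: PV = $127,627.1186 / (1 + 0.087)^8 = $127,627.1186 / 1.949110 = $65,479.69

$65479.69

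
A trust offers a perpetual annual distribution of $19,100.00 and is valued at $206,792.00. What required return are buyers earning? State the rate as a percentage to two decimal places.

9.24%

P = C/r ⇒ r = C/P = $19,100.00/$206,792.00 = 0.092363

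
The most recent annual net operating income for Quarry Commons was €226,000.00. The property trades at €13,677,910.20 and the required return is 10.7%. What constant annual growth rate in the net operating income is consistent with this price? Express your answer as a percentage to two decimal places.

P = D₀(1+g)/(r−g) ⇒ P(r−g) = D₀(1+g) ⇒ g(P+D₀) = P·r − D₀
g = (P·r − D₀)/(P + D₀) = (€13,677,910.20×0.107 − €226,000.00) / (€13,677,910.20 + €226,000.00) = 0.089006

8.90%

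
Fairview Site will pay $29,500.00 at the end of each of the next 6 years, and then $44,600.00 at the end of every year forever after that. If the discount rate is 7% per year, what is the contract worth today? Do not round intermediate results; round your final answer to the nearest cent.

$565168.11

PV of 6-year annuity: $29,500.00 × [1 − (1+0.07)^−6] / 0.07 = 140612.91996
Perpetuity value at year 6: $44,600.00 / 0.07 = 637142.85714
PV of perpetuity: 637142.85714 / (1+0.07)^6 = 424555.18832
Total PV = 140612.91996 + 424555.18832 = 565168.10828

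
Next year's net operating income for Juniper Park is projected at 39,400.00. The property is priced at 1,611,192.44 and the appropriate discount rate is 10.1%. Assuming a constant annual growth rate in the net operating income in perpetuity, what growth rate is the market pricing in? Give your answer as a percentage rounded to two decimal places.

P = D₁/(r−g) ⇒ g = r − D₁/P = 0.101 − 39,400.00/1,611,192.44 = 0.076546

7.65%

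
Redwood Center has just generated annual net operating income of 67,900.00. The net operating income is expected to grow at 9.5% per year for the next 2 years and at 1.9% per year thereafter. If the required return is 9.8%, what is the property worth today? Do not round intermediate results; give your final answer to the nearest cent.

1006288.61

D_1 = 74350.50000
D_2 = 81413.79750
Terminal value at year 2: TV = D_2×(1+g_2)/(r−g_2) = 82960.65965/0.079 = 1050134.93231
P_0 = D_1/(1+r)^1 + D_2/(1+r)^2 + TV/(1+r)^2
    = 67714.48087 + 67529.46863 + 871044.66501 = 1006288.61451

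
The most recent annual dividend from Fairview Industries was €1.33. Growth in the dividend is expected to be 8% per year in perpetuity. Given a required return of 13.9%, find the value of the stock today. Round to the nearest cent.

€24.35

D₁ = D₀ × (1 + g) = €1.33 × 1.08 = €1.4364
Growing perpetuity: P = D₁ / (r − g) = €1.4364 / (0.139 − 0.08) = €24.35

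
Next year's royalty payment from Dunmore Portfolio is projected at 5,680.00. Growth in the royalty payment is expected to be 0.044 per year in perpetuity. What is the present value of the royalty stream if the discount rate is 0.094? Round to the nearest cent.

Growing perpetuity: P = D₁ / (r − g) = 5,680.0000 / (0.094 − 0.044) = 113,600.00

113600.00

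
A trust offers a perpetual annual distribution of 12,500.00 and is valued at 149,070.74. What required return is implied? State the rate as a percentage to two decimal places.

8.39%

P = C/r ⇒ r = C/P = 12,500.00/149,070.74 = 0.083853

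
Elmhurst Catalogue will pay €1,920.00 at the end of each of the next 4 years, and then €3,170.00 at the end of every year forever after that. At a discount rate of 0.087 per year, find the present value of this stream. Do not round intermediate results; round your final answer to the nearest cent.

PV of 4-year annuity: €1,920.00 × [1 − (1+0.087)^−4] / 0.087 = 6261.44334
Perpetuity value at year 4: €3,170.00 / 0.087 = 36436.78161
PV of perpetuity: 36436.78161 / (1+0.087)^4 = 26098.87776
Total PV = 6261.44334 + 26098.87776 = 32360.32110

€32360.32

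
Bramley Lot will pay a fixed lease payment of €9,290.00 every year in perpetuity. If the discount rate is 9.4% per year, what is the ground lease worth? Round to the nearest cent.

Level perpetuity: PV = C / r = €9,290.00 / 0.094 = €98,829.79

€98829.79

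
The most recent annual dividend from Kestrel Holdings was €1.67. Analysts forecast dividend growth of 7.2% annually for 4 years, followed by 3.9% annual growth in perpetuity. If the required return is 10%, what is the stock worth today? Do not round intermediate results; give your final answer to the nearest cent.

€31.92

D_1 = 1.79024
D_2 = 1.91914
D_3 = 2.05732
D_4 = 2.20544
Terminal value at year 4: TV = D_4×(1+g_2)/(r−g_2) = 2.29145/0.061 = 37.56482
P_0 = D_1/(1+r)^1 + D_2/(1+r)^2 + D_3/(1+r)^3 + D_4/(1+r)^4 + TV/(1+r)^4
    = 1.62749 + 1.58606 + 1.54569 + 1.50635 + 25.65728 = 31.92287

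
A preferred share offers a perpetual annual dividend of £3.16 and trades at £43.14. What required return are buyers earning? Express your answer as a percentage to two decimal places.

7.32%

P = C/r ⇒ r = C/P = £3.16/£43.14 = 0.073250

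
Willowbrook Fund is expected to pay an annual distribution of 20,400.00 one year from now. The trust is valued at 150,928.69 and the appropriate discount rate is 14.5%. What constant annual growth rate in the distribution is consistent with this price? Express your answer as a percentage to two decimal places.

0.98%

P = D₁/(r−g) ⇒ g = r − D₁/P = 0.145 − 20,400.00/150,928.69 = 0.009837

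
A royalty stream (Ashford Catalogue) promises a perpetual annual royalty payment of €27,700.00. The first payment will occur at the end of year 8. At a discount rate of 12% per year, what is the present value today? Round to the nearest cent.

€104417.28

Value at end of year 7: C / r = €27,700.00 / 0.12 = €230,833.3333
Discount to today: PV = €230,833.3333 / (1 + 0.12)^7 = €230,833.3333 / 2.210681 = €104,417.28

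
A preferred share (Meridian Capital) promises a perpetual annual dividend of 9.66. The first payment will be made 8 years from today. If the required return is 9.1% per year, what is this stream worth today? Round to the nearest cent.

57.70

Value at end of year 7: C / r = 9.66 / 0.091 = 106.1538
Discount to today: PV = 106.1538 / (1 + 0.091)^7 = 106.1538 / 1.839811 = 57.70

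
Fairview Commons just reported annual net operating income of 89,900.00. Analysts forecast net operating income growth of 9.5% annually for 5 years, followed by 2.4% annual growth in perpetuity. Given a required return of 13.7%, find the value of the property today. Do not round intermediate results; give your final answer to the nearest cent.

1076989.37

D_1 = 98440.50000
D_2 = 107792.34750
D_3 = 118032.62051
D_4 = 129245.71946
D_5 = 141524.06281
Terminal value at year 5: TV = D_5×(1+g_2)/(r−g_2) = 144920.64032/0.113 = 1282483.54263
P_0 = D_1/(1+r)^1 + D_2/(1+r)^2 + D_3/(1+r)^3 + D_4/(1+r)^4 + D_5/(1+r)^5 + TV/(1+r)^5
    = 86579.15567 + 83380.98106 + 80300.94482 + 77334.68300 + 74477.99287 + 674915.61677 = 1076989.37419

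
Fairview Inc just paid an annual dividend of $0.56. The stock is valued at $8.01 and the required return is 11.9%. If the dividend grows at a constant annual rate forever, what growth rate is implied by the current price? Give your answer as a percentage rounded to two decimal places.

4.59%

P = D₀(1+g)/(r−g) ⇒ P(r−g) = D₀(1+g) ⇒ g(P+D₀) = P·r − D₀
g = (P·r − D₀)/(P + D₀) = ($8.01×0.119 − $0.56) / ($8.01 + $0.56) = 0.045880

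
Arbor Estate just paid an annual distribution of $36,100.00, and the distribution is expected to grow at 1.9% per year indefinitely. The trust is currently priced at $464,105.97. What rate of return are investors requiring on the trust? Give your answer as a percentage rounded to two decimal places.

D₁ = $36,100.00 × 1.019 = $36,785.9000
P = D₁/(r − g) ⇒ r = D₁/P + g = $36,785.9000/$464,105.97 + 0.019 = 0.079262 + 0.019 = 0.098262

9.83%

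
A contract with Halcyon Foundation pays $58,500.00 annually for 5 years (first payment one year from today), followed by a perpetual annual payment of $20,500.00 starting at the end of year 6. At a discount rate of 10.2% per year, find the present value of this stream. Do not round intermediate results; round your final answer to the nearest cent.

$344297.30

PV of 5-year annuity: $58,500.00 × [1 − (1+0.102)^−5] / 0.102 = 220632.61058
Perpetuity value at year 5: $20,500.00 / 0.102 = 200980.39216
PV of perpetuity: 200980.39216 / (1+0.102)^5 = 123664.69101
Total PV = 220632.61058 + 123664.69101 = 344297.30159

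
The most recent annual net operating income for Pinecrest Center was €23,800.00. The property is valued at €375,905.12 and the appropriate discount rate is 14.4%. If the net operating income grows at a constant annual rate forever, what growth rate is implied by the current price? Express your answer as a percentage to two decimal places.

P = D₀(1+g)/(r−g) ⇒ P(r−g) = D₀(1+g) ⇒ g(P+D₀) = P·r − D₀
g = (P·r − D₀)/(P + D₀) = (€375,905.12×0.144 − €23,800.00) / (€375,905.12 + €23,800.00) = 0.075882

7.59%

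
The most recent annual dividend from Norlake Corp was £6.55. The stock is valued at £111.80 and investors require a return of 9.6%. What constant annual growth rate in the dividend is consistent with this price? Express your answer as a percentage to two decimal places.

3.53%

P = D₀(1+g)/(r−g) ⇒ P(r−g) = D₀(1+g) ⇒ g(P+D₀) = P·r − D₀
g = (P·r − D₀)/(P + D₀) = (£111.80×0.096 − £6.55) / (£111.80 + £6.55) = 0.035343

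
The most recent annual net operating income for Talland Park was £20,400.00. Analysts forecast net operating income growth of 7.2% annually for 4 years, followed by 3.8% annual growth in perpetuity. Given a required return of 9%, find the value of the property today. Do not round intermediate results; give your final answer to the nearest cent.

£459262.11

D_1 = 21868.80000
D_2 = 23443.35360
D_3 = 25131.27506
D_4 = 26940.72686
Terminal value at year 4: TV = D_4×(1+g_2)/(r−g_2) = 27964.47448/0.052 = 537778.35547
P_0 = D_1/(1+r)^1 + D_2/(1+r)^2 + D_3/(1+r)^3 + D_4/(1+r)^4 + TV/(1+r)^4
    = 20063.11927 + 19731.80170 + 19405.95543 + 19085.49011 + 380975.74498 = 459262.11149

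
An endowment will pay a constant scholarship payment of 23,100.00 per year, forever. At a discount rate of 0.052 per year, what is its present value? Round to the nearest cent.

Level perpetuity: PV = C / r = 23,100.00 / 0.052 = 444,230.77

444230.77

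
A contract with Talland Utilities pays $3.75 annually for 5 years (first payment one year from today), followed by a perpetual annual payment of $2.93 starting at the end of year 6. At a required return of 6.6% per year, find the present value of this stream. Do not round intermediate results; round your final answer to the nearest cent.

PV of 5-year annuity: $3.75 × [1 − (1+0.066)^−5] / 0.066 = 15.54183
Perpetuity value at year 5: $2.93 / 0.066 = 44.39394
PV of perpetuity: 44.39394 / (1+0.066)^5 = 32.25059
Total PV = 15.54183 + 32.25059 = 47.79242

$47.79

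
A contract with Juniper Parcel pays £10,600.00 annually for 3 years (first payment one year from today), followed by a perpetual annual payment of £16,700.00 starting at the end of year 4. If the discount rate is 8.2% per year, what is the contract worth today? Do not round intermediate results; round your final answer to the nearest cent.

PV of 3-year annuity: £10,600.00 × [1 − (1+0.082)^−3] / 0.082 = 27218.94557
Perpetuity value at year 3: £16,700.00 / 0.082 = 203658.53659
PV of perpetuity: 203658.53659 / (1+0.082)^3 = 160775.85819
Total PV = 27218.94557 + 160775.85819 = 187994.80376

£187994.80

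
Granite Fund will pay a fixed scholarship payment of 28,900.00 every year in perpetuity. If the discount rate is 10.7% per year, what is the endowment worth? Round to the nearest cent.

Level perpetuity: PV = C / r = 28,900.00 / 0.107 = 270,093.46

270093.46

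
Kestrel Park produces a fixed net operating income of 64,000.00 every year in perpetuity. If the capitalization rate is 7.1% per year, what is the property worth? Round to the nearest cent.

Level perpetuity: PV = C / r = 64,000.00 / 0.071 = 901,408.45

901408.45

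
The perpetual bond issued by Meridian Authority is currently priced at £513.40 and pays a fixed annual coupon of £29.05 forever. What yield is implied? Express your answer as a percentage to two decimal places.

5.66%

P = C/r ⇒ r = C/P = £29.05/£513.40 = 0.056584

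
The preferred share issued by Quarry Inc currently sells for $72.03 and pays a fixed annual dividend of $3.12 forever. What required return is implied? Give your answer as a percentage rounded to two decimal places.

4.33%

P = C/r ⇒ r = C/P = $3.12/$72.03 = 0.043315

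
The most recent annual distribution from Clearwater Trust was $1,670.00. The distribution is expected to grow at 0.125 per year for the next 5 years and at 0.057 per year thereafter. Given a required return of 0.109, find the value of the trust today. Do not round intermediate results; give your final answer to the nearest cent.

$45184.84

D_1 = 1878.75000
D_2 = 2113.59375
D_3 = 2377.79297
D_4 = 2675.01709
D_5 = 3009.39423
Terminal value at year 5: TV = D_5×(1+g_2)/(r−g_2) = 3180.92970/0.052 = 61171.72494
P_0 = D_1/(1+r)^1 + D_2/(1+r)^2 + D_3/(1+r)^3 + D_4/(1+r)^4 + D_5/(1+r)^5 + TV/(1+r)^5
    = 1694.09378 + 1718.53517 + 1743.32918 + 1768.48091 + 1793.99551 + 36466.40881 = 45184.84336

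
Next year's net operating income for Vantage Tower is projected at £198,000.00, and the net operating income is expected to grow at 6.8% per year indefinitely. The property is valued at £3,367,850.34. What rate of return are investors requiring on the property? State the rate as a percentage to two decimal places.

P = D₁/(r − g) ⇒ r = D₁/P + g = £198,000.0000/£3,367,850.34 + 0.068 = 0.058791 + 0.068 = 0.126791

12.68%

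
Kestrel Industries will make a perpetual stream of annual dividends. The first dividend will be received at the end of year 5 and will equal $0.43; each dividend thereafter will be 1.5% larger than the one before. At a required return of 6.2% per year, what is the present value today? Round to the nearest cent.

Value at end of year 4: C₁ / (r − g) = $0.43 / (0.062 − 0.015) = $9.1489
Discount to today: PV = $9.1489 / (1 + 0.062)^4 = $9.1489 / 1.272032 = $7.19

$7.19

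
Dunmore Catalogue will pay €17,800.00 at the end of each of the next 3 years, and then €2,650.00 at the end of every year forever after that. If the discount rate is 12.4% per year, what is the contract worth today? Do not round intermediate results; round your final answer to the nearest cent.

PV of 3-year annuity: €17,800.00 × [1 − (1+0.124)^−3] / 0.124 = 42460.43849
Perpetuity value at year 3: €2,650.00 / 0.124 = 21370.96774
PV of perpetuity: 21370.96774 / (1+0.124)^3 = 15049.61033
Total PV = 42460.43849 + 15049.61033 = 57510.04881

€57510.05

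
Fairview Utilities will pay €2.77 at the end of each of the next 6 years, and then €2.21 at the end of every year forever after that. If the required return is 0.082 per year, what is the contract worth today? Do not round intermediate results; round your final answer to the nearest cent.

€29.52

PV of 6-year annuity: €2.77 × [1 − (1+0.082)^−6] / 0.082 = 12.72805
Perpetuity value at year 6: €2.21 / 0.082 = 26.95122
PV of perpetuity: 26.95122 / (1+0.082)^6 = 16.79635
Total PV = 12.72805 + 16.79635 = 29.52440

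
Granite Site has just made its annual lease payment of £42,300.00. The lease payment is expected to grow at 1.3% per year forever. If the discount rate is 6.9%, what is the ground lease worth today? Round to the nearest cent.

£765176.79

D₁ = D₀ × (1 + g) = £42,300.00 × 1.013 = £42,849.9000
Growing perpetuity: P = D₁ / (r − g) = £42,849.9000 / (0.069 − 0.013) = £765,176.79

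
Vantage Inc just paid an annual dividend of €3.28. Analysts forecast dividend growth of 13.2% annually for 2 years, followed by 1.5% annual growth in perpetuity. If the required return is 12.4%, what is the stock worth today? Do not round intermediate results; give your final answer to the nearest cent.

€37.61

D_1 = 3.71296
D_2 = 4.20307
Terminal value at year 2: TV = D_2×(1+g_2)/(r−g_2) = 4.26612/0.109 = 39.13869
P_0 = D_1/(1+r)^1 + D_2/(1+r)^2 + TV/(1+r)^2
    = 3.30335 + 3.32686 + 30.97944 = 37.60965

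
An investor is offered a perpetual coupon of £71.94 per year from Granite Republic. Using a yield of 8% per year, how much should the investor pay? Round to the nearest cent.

Level perpetuity: PV = C / r = £71.94 / 0.08 = £899.25

£899.25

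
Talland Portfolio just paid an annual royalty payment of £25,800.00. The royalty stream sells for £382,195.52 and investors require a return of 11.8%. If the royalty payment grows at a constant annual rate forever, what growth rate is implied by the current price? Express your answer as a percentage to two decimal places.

P = D₀(1+g)/(r−g) ⇒ P(r−g) = D₀(1+g) ⇒ g(P+D₀) = P·r − D₀
g = (P·r − D₀)/(P + D₀) = (£382,195.52×0.118 − £25,800.00) / (£382,195.52 + £25,800.00) = 0.047302

4.73%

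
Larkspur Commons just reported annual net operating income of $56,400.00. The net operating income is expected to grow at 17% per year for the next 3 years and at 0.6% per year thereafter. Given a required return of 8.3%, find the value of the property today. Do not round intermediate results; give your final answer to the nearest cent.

D_1 = 65988.00000
D_2 = 77205.96000
D_3 = 90330.97320
Terminal value at year 3: TV = D_3×(1+g_2)/(r−g_2) = 90872.95904/0.077 = 1180168.29921
P_0 = D_1/(1+r)^1 + D_2/(1+r)^2 + D_3/(1+r)^3 + TV/(1+r)^3
    = 60930.74792 + 65825.46174 + 71113.37972 + 929091.68834 = 1126961.27773

$1126961.28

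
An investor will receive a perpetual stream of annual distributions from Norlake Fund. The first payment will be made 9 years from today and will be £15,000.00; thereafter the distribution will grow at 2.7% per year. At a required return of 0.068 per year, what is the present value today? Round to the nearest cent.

Value at end of year 8: C₁ / (r − g) = £15,000.00 / (0.068 − 0.027) = £365,853.6585
Discount to today: PV = £365,853.6585 / (1 + 0.068)^8 = £365,853.6585 / 1.692661 = £216,141.11

£216141.11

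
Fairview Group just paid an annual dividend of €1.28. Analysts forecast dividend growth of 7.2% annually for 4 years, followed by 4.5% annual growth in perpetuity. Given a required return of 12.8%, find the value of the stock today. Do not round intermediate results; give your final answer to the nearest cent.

€17.66

D_1 = 1.37216
D_2 = 1.47096
D_3 = 1.57686
D_4 = 1.69040
Terminal value at year 4: TV = D_4×(1+g_2)/(r−g_2) = 1.76647/0.083 = 21.28273
P_0 = D_1/(1+r)^1 + D_2/(1+r)^2 + D_3/(1+r)^3 + D_4/(1+r)^4 + TV/(1+r)^4
    = 1.21645 + 1.15606 + 1.09867 + 1.04413 + 13.14592 = 17.66123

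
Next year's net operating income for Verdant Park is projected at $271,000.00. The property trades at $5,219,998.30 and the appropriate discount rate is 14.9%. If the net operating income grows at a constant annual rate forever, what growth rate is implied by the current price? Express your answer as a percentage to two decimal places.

9.71%

P = D₁/(r−g) ⇒ g = r − D₁/P = 0.149 − $271,000.00/$5,219,998.30 = 0.097084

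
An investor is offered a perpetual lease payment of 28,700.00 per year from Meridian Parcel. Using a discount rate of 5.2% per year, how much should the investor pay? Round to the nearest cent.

Level perpetuity: PV = C / r = 28,700.00 / 0.052 = 551,923.08

551923.08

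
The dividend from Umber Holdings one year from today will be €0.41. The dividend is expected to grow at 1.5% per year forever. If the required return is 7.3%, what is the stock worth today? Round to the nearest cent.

Growing perpetuity: P = D₁ / (r − g) = €0.4100 / (0.073 − 0.015) = €7.07

€7.07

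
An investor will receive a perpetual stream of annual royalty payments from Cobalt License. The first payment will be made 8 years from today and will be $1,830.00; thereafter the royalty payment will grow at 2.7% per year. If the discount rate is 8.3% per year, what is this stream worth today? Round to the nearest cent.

$18700.96

Value at end of year 7: C₁ / (r − g) = $1,830.00 / (0.083 − 0.027) = $32,678.5714
Discount to today: PV = $32,678.5714 / (1 + 0.083)^7 = $32,678.5714 / 1.747428 = $18,700.96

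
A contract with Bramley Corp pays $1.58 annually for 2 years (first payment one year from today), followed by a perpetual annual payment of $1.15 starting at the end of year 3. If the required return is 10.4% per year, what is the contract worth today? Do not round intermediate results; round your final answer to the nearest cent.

PV of 2-year annuity: $1.58 × [1 − (1+0.104)^−2] / 0.104 = 2.72750
Perpetuity value at year 2: $1.15 / 0.104 = 11.05769
PV of perpetuity: 11.05769 / (1+0.104)^2 = 9.07249
Total PV = 2.72750 + 9.07249 = 11.79999

$11.80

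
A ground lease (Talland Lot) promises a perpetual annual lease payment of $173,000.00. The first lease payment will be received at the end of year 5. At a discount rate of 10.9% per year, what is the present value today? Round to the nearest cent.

Value at end of year 4: C / r = $173,000.00 / 0.109 = $1,587,155.9633
Discount to today: PV = $1,587,155.9633 / (1 + 0.109)^4 = $1,587,155.9633 / 1.512607 = $1,049,284.89

$1049284.89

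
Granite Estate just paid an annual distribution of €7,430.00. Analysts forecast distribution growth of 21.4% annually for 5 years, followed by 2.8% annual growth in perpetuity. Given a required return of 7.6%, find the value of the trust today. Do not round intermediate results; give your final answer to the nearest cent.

€345054.95

D_1 = 9020.02000
D_2 = 10950.30428
D_3 = 13293.66940
D_4 = 16138.51465
D_5 = 19592.15678
Terminal value at year 5: TV = D_5×(1+g_2)/(r−g_2) = 20140.73717/0.048 = 419598.69106
P_0 = D_1/(1+r)^1 + D_2/(1+r)^2 + D_3/(1+r)^3 + D_4/(1+r)^4 + D_5/(1+r)^5 + TV/(1+r)^5
    = 8382.91822 + 9458.05085 + 10671.07224 + 12039.66701 + 13583.78787 + 290919.45686 = 345054.95305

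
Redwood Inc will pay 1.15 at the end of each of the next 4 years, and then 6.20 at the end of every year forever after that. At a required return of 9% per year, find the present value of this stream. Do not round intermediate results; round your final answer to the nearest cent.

PV of 4-year annuity: 1.15 × [1 − (1+0.09)^−4] / 0.09 = 3.72568
Perpetuity value at year 4: 6.20 / 0.09 = 68.88889
PV of perpetuity: 68.88889 / (1+0.09)^4 = 48.80263
Total PV = 3.72568 + 48.80263 = 52.52830

52.53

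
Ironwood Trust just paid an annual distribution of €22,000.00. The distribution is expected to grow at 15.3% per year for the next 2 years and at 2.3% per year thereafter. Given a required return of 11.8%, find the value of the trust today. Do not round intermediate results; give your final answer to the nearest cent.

D_1 = 25366.00000
D_2 = 29246.99800
Terminal value at year 2: TV = D_2×(1+g_2)/(r−g_2) = 29919.67895/0.095 = 314943.98899
P_0 = D_1/(1+r)^1 + D_2/(1+r)^2 + TV/(1+r)^2
    = 22688.72987 + 23399.02106 + 251970.51100 = 298058.26193

€298058.26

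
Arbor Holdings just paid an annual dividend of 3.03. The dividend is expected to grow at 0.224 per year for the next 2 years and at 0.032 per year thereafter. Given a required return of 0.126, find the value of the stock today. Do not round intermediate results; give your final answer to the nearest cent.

46.18

D_1 = 3.70872
D_2 = 4.53947
Terminal value at year 2: TV = D_2×(1+g_2)/(r−g_2) = 4.68474/0.094 = 49.83762
P_0 = D_1/(1+r)^1 + D_2/(1+r)^2 + TV/(1+r)^2
    = 3.29371 + 3.58038 + 39.30796 = 46.18205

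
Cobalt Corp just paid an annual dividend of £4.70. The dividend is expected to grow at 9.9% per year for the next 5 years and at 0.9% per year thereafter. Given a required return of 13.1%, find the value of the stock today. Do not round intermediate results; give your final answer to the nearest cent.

D_1 = 5.16530
D_2 = 5.67666
D_3 = 6.23865
D_4 = 6.85628
D_5 = 7.53505
Terminal value at year 5: TV = D_5×(1+g_2)/(r−g_2) = 7.60287/0.122 = 62.31860
P_0 = D_1/(1+r)^1 + D_2/(1+r)^2 + D_3/(1+r)^3 + D_4/(1+r)^4 + D_5/(1+r)^5 + TV/(1+r)^5
    = 4.56702 + 4.43780 + 4.31224 + 4.19023 + 4.07168 + 33.67477 = 55.25374

£55.25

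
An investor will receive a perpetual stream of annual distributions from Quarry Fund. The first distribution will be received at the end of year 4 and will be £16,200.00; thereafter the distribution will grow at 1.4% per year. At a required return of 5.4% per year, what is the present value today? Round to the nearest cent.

Value at end of year 3: C₁ / (r − g) = £16,200.00 / (0.054 − 0.014) = £405,000.0000
Discount to today: PV = £405,000.0000 / (1 + 0.054)^3 = £405,000.0000 / 1.170905 = £345,886.16

£345886.16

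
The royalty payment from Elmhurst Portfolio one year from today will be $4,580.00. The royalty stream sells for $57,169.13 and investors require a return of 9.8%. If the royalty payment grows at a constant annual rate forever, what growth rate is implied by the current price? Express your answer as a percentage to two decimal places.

P = D₁/(r−g) ⇒ g = r − D₁/P = 0.098 − $4,580.00/$57,169.13 = 0.017887

1.79%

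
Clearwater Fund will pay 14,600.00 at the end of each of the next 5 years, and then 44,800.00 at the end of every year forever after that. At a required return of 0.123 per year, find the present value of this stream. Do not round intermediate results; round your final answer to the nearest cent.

PV of 5-year annuity: 14,600.00 × [1 − (1+0.123)^−5] / 0.123 = 52240.92752
Perpetuity value at year 5: 44,800.00 / 0.123 = 364227.64228
PV of perpetuity: 364227.64228 / (1+0.123)^5 = 203926.71401
Total PV = 52240.92752 + 203926.71401 = 256167.64153

256167.64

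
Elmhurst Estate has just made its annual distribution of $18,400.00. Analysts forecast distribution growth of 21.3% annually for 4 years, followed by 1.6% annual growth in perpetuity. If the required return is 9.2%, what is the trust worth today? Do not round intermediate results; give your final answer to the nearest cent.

$470874.29

D_1 = 22319.20000
D_2 = 27073.18960
D_3 = 32839.77898
D_4 = 39834.65191
Terminal value at year 4: TV = D_4×(1+g_2)/(r−g_2) = 40472.00634/0.076 = 532526.39920
P_0 = D_1/(1+r)^1 + D_2/(1+r)^2 + D_3/(1+r)^3 + D_4/(1+r)^4 + TV/(1+r)^4
    = 20438.82784 + 22703.56975 + 25219.25834 + 28013.69997 + 374498.93645 = 470874.29235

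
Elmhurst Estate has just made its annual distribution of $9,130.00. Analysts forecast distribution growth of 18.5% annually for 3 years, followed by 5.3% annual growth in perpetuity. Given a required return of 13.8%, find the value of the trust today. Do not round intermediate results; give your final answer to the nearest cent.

D_1 = 10819.05000
D_2 = 12820.57425
D_3 = 15192.38049
Terminal value at year 3: TV = D_3×(1+g_2)/(r−g_2) = 15997.57665/0.085 = 188206.78414
P_0 = D_1/(1+r)^1 + D_2/(1+r)^2 + D_3/(1+r)^3 + TV/(1+r)^3
    = 9507.07381 + 9899.72097 + 10308.58467 + 127705.17245 = 157420.55191

$157420.55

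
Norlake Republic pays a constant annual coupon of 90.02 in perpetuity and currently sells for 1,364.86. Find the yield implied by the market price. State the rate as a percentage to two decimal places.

P = C/r ⇒ r = C/P = 90.02/1,364.86 = 0.065955

6.60%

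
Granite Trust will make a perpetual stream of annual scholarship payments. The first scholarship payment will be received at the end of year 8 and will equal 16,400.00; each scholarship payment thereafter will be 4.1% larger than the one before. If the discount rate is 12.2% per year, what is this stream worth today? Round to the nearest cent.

Value at end of year 7: C₁ / (r − g) = 16,400.00 / (0.122 − 0.041) = 202,469.1358
Discount to today: PV = 202,469.1358 / (1 + 0.122)^7 = 202,469.1358 / 2.238463 = 90,450.05

90450.05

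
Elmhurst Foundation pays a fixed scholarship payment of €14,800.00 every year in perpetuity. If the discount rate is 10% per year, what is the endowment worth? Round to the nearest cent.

Level perpetuity: PV = C / r = €14,800.00 / 0.1 = €148,000.00

€148000.00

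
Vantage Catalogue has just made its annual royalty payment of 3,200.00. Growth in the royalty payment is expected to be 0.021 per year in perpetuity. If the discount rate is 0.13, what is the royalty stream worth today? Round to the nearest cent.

D₁ = D₀ × (1 + g) = 3,200.00 × 1.021 = 3,267.2000
Growing perpetuity: P = D₁ / (r − g) = 3,267.2000 / (0.13 − 0.021) = 29,974.31

29974.31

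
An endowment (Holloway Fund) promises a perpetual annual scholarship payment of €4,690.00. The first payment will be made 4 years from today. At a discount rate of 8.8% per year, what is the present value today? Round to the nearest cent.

Value at end of year 3: C / r = €4,690.00 / 0.088 = €53,295.4545
Discount to today: PV = €53,295.4545 / (1 + 0.088)^3 = €53,295.4545 / 1.287913 = €41,381.24

€41381.24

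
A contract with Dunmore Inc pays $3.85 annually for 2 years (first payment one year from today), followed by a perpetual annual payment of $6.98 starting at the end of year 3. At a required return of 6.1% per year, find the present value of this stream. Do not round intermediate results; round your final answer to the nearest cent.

PV of 2-year annuity: $3.85 × [1 − (1+0.061)^−2] / 0.061 = 7.04868
Perpetuity value at year 2: $6.98 / 0.061 = 114.42623
PV of perpetuity: 114.42623 / (1+0.061)^2 = 101.64706
Total PV = 7.04868 + 101.64706 = 108.69574

$108.70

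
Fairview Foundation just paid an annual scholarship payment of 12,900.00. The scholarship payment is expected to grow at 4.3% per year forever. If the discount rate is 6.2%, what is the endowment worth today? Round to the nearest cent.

D₁ = D₀ × (1 + g) = 12,900.00 × 1.043 = 13,454.7000
Growing perpetuity: P = D₁ / (r − g) = 13,454.7000 / (0.062 − 0.043) = 708,142.11

708142.11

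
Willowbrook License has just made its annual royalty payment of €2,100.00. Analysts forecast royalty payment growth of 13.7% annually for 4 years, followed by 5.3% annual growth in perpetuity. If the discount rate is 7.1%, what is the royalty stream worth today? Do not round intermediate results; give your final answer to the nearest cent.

€165824.69

D_1 = 2387.70000
D_2 = 2714.81490
D_3 = 3086.74454
D_4 = 3509.62854
Terminal value at year 4: TV = D_4×(1+g_2)/(r−g_2) = 3695.63886/0.018 = 205313.26979
P_0 = D_1/(1+r)^1 + D_2/(1+r)^2 + D_3/(1+r)^3 + D_4/(1+r)^4 + TV/(1+r)^4
    = 2229.41176 + 2366.79848 + 2512.65161 + 2667.49289 + 156048.33394 = 165824.68868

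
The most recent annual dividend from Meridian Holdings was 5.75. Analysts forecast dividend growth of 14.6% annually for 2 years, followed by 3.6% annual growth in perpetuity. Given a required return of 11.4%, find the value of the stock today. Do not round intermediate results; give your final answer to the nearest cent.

D_1 = 6.58950
D_2 = 7.55157
Terminal value at year 2: TV = D_2×(1+g_2)/(r−g_2) = 7.82342/0.078 = 100.30030
P_0 = D_1/(1+r)^1 + D_2/(1+r)^2 + TV/(1+r)^2
    = 5.91517 + 6.08509 + 80.82242 = 92.82268

92.82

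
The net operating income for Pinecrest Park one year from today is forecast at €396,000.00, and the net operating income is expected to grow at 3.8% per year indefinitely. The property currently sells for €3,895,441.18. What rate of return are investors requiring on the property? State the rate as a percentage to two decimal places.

13.97%

P = D₁/(r − g) ⇒ r = D₁/P + g = €396,000.0000/€3,895,441.18 + 0.038 = 0.101657 + 0.038 = 0.139657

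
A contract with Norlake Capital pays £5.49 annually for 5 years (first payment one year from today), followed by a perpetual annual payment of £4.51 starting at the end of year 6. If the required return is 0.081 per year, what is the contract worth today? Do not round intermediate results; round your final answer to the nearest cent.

£59.58

PV of 5-year annuity: £5.49 × [1 − (1+0.081)^−5] / 0.081 = 21.86233
Perpetuity value at year 5: £4.51 / 0.081 = 55.67901
PV of perpetuity: 55.67901 / (1+0.081)^5 = 37.71925
Total PV = 21.86233 + 37.71925 = 59.58158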